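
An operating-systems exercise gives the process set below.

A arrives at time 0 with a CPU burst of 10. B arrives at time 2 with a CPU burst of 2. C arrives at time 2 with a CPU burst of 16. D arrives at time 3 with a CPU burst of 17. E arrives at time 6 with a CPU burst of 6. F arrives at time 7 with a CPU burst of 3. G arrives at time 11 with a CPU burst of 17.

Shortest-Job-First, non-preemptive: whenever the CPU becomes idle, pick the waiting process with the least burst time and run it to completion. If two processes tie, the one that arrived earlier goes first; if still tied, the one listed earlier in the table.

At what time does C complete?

37

Schedule: | A 0-10 | B 10-12 | F 12-15 | E 15-21 | C 21-37 | D 37-54 | G 54-71 |
Completion: A=10  B=12  C=37  D=54  E=21  F=15  G=71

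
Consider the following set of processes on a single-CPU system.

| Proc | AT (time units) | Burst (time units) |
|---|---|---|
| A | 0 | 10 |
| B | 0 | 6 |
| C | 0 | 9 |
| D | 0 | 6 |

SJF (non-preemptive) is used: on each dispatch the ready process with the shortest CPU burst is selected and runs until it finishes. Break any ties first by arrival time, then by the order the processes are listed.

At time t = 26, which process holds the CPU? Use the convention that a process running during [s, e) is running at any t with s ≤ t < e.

Schedule: | B 0-6 | D 6-12 | C 12-21 | A 21-31 |
Completion: A=31  B=6  C=21  D=12

A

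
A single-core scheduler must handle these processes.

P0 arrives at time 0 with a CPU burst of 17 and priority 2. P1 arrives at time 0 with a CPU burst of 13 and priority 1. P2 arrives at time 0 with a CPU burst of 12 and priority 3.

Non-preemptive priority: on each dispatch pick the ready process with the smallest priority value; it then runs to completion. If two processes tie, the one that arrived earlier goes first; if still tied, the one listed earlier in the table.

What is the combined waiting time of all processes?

Schedule: | P1 0-13 | P0 13-30 | P2 30-42 |
Completion: P0=30  P1=13  P2=42
Waiting = turnaround − burst: P0=13, P1=0, P2=30
Total waiting = 13 + 0 + 30 = 43

43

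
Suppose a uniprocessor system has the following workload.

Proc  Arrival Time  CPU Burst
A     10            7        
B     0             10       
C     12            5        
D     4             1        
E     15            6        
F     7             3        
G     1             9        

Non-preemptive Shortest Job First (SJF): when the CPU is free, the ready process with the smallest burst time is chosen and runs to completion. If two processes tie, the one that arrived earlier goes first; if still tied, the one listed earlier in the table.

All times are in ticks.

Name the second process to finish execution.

D

Gantt: | B 0-10 | D 10-11 | F 11-14 | C 14-19 | E 19-25 | A 25-32 | G 32-41 |
Completion: A=32  B=10  C=19  D=11  E=25  F=14  G=41
Turnaround (C−A): A=22  B=10  C=7  D=7  E=10  F=7  G=40
Finish order: B → D → F → C → E → A → G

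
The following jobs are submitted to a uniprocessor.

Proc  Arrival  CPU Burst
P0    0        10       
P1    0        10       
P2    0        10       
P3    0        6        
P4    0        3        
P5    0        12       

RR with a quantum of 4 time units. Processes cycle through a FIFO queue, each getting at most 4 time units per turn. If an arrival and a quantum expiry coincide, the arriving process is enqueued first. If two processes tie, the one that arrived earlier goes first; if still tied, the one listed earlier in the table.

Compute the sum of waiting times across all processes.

Schedule: | P0 0-4 | P1 4-8 | P2 8-12 | P3 12-16 | P4 16-19 | P5 19-23 | P0 23-27 | P1 27-31 | P2 31-35 | P3 35-37 | P5 37-41 | P0 41-43 | P1 43-45 | P2 45-47 | P5 47-51 |
Completion: P0=43  P1=45  P2=47  P3=37  P4=19  P5=51
Turnaround (C−A): P0=43  P1=45  P2=47  P3=37  P4=19  P5=51
Waiting = turnaround − burst: P0=33, P1=35, P2=37, P3=31, P4=16, P5=39
Total waiting = 33 + 35 + 37 + 31 + 16 + 39 = 191

191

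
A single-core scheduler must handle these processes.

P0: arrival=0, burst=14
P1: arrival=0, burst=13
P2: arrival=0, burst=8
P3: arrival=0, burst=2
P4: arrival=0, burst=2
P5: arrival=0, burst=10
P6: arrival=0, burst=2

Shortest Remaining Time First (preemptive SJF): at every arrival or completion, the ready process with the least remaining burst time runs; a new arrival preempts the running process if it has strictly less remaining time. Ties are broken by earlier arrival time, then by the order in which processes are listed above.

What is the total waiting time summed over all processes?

Schedule: | P3 0-2 | P4 2-4 | P6 4-6 | P2 6-14 | P5 14-24 | P1 24-37 | P0 37-51 |
Completion: P0=51  P1=37  P2=14  P3=2  P4=4  P5=24  P6=6
Waiting = turnaround − burst: P0=37, P1=24, P2=6, P3=0, P4=2, P5=14, P6=4
Total waiting = 37 + 24 + 6 + 0 + 2 + 14 + 4 = 87

87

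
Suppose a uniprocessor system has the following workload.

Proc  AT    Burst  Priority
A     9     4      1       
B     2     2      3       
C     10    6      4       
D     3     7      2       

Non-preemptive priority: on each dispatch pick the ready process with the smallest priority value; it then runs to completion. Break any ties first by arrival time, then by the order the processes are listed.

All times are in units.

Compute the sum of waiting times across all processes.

Gantt: | idle 0-2 | B 2-4 | D 4-11 | A 11-15 | C 15-21 |
Completion: A=15  B=4  C=21  D=11
Turnaround (C−A): A=6  B=2  C=11  D=8
Waiting = turnaround − burst: A=2, B=0, C=5, D=1
Total waiting = 2 + 0 + 5 + 1 = 8

8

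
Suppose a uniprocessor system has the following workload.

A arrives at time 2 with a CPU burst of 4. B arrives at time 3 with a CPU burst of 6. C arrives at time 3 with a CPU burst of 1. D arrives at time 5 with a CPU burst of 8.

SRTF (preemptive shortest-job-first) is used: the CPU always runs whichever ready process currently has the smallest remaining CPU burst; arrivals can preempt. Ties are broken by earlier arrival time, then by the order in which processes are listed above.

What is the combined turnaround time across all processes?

Timeline: | idle 0-2 | A 2-3 | C 3-4 | A 4-7 | B 7-13 | D 13-21 |
Completion: A=7  B=13  C=4  D=21
Turnaround = completion − arrival: A=5, B=10, C=1, D=16
Total turnaround = 5 + 10 + 1 + 16 = 32

32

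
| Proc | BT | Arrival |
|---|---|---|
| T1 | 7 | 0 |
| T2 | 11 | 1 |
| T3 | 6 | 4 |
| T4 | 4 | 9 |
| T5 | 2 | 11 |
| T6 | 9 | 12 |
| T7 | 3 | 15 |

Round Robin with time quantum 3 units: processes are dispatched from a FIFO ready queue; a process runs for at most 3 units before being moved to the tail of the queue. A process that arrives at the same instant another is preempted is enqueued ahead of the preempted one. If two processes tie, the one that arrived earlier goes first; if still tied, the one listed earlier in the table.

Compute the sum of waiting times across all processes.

118

Timeline: | T1 0-3 | T2 3-6 | T1 6-9 | T3 9-12 | T2 12-15 | T4 15-18 | T1 18-19 | T5 19-21 | T6 21-24 | T3 24-27 | T7 27-30 | T2 30-33 | T4 33-34 | T6 34-37 | T2 37-39 | T6 39-42 |
Completion: T1=19  T2=39  T3=27  T4=34  T5=21  T6=42  T7=30
Waiting = turnaround − burst: T1=12, T2=27, T3=17, T4=21, T5=8, T6=21, T7=12
Total waiting = 12 + 27 + 17 + 21 + 8 + 21 + 12 = 118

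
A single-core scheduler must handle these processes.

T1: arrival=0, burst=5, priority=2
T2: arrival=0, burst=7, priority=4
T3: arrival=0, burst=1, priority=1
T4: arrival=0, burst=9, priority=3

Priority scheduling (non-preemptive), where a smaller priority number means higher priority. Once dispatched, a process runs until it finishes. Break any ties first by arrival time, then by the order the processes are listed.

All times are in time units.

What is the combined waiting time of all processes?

22

Gantt: | T3 0-1 | T1 1-6 | T4 6-15 | T2 15-22 |
Completion: T1=6  T2=22  T3=1  T4=15
Turnaround (C−A): T1=6  T2=22  T3=1  T4=15
Waiting = turnaround − burst: T1=1, T2=15, T3=0, T4=6
Total waiting = 1 + 15 + 0 + 6 = 22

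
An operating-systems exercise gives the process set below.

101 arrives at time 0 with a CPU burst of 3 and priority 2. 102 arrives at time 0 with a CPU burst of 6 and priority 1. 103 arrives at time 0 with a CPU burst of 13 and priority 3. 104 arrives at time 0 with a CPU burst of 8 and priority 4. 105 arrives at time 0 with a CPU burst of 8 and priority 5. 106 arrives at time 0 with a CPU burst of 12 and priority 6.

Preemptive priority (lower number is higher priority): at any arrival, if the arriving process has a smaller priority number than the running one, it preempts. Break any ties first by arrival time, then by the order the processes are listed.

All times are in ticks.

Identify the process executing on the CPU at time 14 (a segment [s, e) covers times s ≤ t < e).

103

Gantt: | 102 0-6 | 101 6-9 | 103 9-22 | 104 22-30 | 105 30-38 | 106 38-50 |
Completion: 101=9  102=6  103=22  104=30  105=38  106=50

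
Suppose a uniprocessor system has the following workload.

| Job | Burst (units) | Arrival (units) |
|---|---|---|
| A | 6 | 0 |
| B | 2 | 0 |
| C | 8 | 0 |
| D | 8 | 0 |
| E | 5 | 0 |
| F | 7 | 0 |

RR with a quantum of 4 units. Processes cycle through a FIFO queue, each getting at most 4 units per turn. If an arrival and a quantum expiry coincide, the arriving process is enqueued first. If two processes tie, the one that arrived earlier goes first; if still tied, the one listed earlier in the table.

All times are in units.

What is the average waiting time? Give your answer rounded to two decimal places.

Schedule: | A 0-4 | B 4-6 | C 6-10 | D 10-14 | E 14-18 | F 18-22 | A 22-24 | C 24-28 | D 28-32 | E 32-33 | F 33-36 |
Completion: A=24  B=6  C=28  D=32  E=33  F=36
Turnaround (C−A): A=24  B=6  C=28  D=32  E=33  F=36
Waiting times: A=18, B=4, C=20, D=24, E=28, F=29
Average waiting = (18+4+20+24+28+29) / 6 = 123/6 = 20.50

20.50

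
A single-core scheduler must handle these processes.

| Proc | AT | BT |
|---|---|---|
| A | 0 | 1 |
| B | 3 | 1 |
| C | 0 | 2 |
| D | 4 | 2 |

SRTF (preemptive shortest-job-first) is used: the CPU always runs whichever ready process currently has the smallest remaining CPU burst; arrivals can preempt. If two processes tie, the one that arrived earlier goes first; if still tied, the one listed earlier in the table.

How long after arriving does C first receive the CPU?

1

Timeline: | A 0-1 | C 1-3 | B 3-4 | D 4-6 |
Completion: A=1  B=4  C=3  D=6
Response(C) = first start − arrival = 1 − 0 = 1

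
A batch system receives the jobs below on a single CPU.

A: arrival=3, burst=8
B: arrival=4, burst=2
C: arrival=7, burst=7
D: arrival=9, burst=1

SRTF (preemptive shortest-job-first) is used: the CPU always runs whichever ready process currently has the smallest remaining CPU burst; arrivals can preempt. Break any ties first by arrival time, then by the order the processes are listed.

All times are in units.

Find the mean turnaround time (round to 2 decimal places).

Schedule: | idle 0-3 | A 3-4 | B 4-6 | A 6-9 | D 9-10 | A 10-14 | C 14-21 |
Completion: A=14  B=6  C=21  D=10
Turnaround (C−A): A=11  B=2  C=14  D=1
Turnaround times: A=11, B=2, C=14, D=1
Average turnaround = (11+2+14+1) / 4 = 28/4 = 7.00

7.00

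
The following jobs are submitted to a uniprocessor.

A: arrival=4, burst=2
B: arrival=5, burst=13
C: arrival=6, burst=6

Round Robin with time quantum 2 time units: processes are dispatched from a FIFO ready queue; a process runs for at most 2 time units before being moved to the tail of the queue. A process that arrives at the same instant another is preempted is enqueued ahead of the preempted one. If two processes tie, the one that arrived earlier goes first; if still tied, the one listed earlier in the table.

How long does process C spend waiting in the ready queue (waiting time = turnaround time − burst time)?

6

Timeline: | idle 0-4 | A 4-6 | B 6-8 | C 8-10 | B 10-12 | C 12-14 | B 14-16 | C 16-18 | B 18-25 |
Completion: A=6  B=25  C=18
Waiting(C) = turnaround − burst = 12 − 6 = 6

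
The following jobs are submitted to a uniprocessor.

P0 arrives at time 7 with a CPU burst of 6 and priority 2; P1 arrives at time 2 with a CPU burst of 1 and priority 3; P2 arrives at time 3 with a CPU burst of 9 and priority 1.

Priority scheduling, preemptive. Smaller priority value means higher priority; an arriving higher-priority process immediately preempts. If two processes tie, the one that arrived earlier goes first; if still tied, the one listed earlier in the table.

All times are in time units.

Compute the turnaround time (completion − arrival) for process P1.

Gantt: | idle 0-2 | P1 2-3 | P2 3-12 | P0 12-18 |
Completion: P0=18  P1=3  P2=12
Turnaround(P1) = completion − arrival = 3 − 2 = 1

1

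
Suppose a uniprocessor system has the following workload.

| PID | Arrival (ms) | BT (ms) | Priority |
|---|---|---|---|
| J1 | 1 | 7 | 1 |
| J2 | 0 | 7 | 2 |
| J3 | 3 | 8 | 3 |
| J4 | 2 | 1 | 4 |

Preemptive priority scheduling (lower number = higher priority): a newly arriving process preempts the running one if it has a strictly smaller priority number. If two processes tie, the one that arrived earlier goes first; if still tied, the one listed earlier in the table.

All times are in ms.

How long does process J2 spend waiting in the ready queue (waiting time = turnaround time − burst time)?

Gantt: | J2 0-1 | J1 1-8 | J2 8-14 | J3 14-22 | J4 22-23 |
Completion: J1=8  J2=14  J3=22  J4=23
Waiting(J2) = turnaround − burst = 14 − 7 = 7

7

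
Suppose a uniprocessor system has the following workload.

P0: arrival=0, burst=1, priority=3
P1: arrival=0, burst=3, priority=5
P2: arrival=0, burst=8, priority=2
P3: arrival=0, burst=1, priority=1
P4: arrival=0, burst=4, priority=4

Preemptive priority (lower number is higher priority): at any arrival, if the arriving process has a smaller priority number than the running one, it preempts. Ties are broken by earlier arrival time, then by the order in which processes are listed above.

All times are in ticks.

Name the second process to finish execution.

Timeline: | P3 0-1 | P2 1-9 | P0 9-10 | P4 10-14 | P1 14-17 |
Completion: P0=10  P1=17  P2=9  P3=1  P4=14
Finish order: P3 → P2 → P0 → P4 → P1

P2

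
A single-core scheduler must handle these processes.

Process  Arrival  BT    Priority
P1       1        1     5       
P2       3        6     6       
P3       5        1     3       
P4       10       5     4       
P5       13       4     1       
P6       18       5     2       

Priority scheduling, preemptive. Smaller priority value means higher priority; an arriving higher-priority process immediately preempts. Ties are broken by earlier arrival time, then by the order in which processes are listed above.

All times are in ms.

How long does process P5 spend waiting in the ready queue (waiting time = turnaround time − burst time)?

0

Gantt: | idle 0-1 | P1 1-2 | idle 2-3 | P2 3-5 | P3 5-6 | P2 6-10 | P4 10-13 | P5 13-17 | P4 17-18 | P6 18-23 | P4 23-24 |
Completion: P1=2  P2=10  P3=6  P4=24  P5=17  P6=23
Waiting(P5) = turnaround − burst = 4 − 4 = 0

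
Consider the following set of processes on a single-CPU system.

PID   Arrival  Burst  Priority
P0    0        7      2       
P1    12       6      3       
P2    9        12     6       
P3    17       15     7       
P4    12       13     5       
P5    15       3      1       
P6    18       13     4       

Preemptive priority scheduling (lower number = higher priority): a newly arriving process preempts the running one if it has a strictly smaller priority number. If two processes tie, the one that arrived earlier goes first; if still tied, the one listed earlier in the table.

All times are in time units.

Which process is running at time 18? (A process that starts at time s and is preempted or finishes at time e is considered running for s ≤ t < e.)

P1

Timeline: | P0 0-7 | idle 7-9 | P2 9-12 | P1 12-15 | P5 15-18 | P1 18-21 | P6 21-34 | P4 34-47 | P2 47-56 | P3 56-71 |
Completion: P0=7  P1=21  P2=56  P3=71  P4=47  P5=18  P6=34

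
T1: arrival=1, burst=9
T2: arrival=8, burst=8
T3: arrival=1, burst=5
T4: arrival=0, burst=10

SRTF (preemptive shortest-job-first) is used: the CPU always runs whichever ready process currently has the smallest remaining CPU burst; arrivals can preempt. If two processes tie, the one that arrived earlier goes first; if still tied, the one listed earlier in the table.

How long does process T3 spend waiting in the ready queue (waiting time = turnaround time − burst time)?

0

Timeline: | T4 0-1 | T3 1-6 | T4 6-15 | T2 15-23 | T1 23-32 |
Completion: T1=32  T2=23  T3=6  T4=15
Waiting(T3) = turnaround − burst = 5 − 5 = 0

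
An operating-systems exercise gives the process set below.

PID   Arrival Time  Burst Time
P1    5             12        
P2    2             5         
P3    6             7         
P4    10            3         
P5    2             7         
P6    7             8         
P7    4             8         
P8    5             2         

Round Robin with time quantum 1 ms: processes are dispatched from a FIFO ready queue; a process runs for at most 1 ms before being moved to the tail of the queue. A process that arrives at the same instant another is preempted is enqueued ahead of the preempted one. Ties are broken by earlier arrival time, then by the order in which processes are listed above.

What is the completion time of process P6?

Gantt: | idle 0-2 | P2 2-3 | P5 3-4 | P2 4-5 | P7 5-6 | P5 6-7 | P1 7-8 | P8 8-9 | P2 9-10 | P3 10-11 | P7 11-12 | P6 12-13 | P5 13-14 | P1 14-15 | P8 15-16 | P4 16-17 | P2 17-18 | P3 18-19 | P7 19-20 | P6 20-21 | P5 21-22 | P1 22-23 | P4 23-24 | P2 24-25 | P3 25-26 | P7 26-27 | P6 27-28 | P5 28-29 | P1 29-30 | P4 30-31 | P3 31-32 | P7 32-33 | P6 33-34 | P5 34-35 | P1 35-36 | P3 36-37 | P7 37-38 | P6 38-39 | P5 39-40 | P1 40-41 | P3 41-42 | P7 42-43 | P6 43-44 | P1 44-45 | P3 45-46 | P7 46-47 | P6 47-48 | P1 48-49 | P6 49-50 | P1 50-54 |
Completion: P1=54  P2=25  P3=46  P4=31  P5=40  P6=50  P7=47  P8=16
Turnaround (C−A): P1=49  P2=23  P3=40  P4=21  P5=38  P6=43  P7=43  P8=11

50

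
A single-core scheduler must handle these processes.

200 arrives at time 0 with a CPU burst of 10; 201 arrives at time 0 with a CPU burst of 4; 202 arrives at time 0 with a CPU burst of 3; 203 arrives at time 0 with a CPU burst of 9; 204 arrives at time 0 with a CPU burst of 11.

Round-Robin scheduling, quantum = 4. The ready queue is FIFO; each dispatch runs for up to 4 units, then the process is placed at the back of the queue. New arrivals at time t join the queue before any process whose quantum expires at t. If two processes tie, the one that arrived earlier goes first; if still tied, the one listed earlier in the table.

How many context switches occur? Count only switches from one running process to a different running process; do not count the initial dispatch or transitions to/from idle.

10

Gantt: | 200 0-4 | 201 4-8 | 202 8-11 | 203 11-15 | 204 15-19 | 200 19-23 | 203 23-27 | 204 27-31 | 200 31-33 | 203 33-34 | 204 34-37 |
Completion: 200=33  201=8  202=11  203=34  204=37
Turnaround (C−A): 200=33  201=8  202=11  203=34  204=37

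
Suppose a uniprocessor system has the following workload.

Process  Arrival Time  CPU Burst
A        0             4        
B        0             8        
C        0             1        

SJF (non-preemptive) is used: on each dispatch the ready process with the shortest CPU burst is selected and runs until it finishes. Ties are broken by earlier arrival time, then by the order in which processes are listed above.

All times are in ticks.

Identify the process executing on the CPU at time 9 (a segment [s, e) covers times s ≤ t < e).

Schedule: | C 0-1 | A 1-5 | B 5-13 |
Completion: A=5  B=13  C=1
Turnaround (C−A): A=5  B=13  C=1

B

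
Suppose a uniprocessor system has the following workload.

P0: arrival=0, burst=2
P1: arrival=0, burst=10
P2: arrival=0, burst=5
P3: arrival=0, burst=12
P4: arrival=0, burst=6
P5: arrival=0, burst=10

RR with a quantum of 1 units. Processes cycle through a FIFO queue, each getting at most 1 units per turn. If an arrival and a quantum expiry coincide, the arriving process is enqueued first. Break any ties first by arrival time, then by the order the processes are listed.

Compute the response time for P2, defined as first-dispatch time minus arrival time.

2

Schedule: | P0 0-1 | P1 1-2 | P2 2-3 | P3 3-4 | P4 4-5 | P5 5-6 | P0 6-7 | P1 7-8 | P2 8-9 | P3 9-10 | P4 10-11 | P5 11-12 | P1 12-13 | P2 13-14 | P3 14-15 | P4 15-16 | P5 16-17 | P1 17-18 | P2 18-19 | P3 19-20 | P4 20-21 | P5 21-22 | P1 22-23 | P2 23-24 | P3 24-25 | P4 25-26 | P5 26-27 | P1 27-28 | P3 28-29 | P4 29-30 | P5 30-31 | P1 31-32 | P3 32-33 | P5 33-34 | P1 34-35 | P3 35-36 | P5 36-37 | P1 37-38 | P3 38-39 | P5 39-40 | P1 40-41 | P3 41-42 | P5 42-43 | P3 43-45 |
Completion: P0=7  P1=41  P2=24  P3=45  P4=30  P5=43
Turnaround (C−A): P0=7  P1=41  P2=24  P3=45  P4=30  P5=43
Response(P2) = first start − arrival = 2 − 0 = 2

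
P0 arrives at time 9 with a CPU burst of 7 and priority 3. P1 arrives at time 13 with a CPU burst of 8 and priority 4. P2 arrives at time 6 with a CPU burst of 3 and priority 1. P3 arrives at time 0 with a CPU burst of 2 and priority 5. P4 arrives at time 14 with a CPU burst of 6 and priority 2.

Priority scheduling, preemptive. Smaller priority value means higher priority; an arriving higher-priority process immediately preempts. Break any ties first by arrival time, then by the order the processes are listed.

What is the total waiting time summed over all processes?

15

Gantt: | P3 0-2 | idle 2-6 | P2 6-9 | P0 9-14 | P4 14-20 | P0 20-22 | P1 22-30 |
Completion: P0=22  P1=30  P2=9  P3=2  P4=20
Turnaround (C−A): P0=13  P1=17  P2=3  P3=2  P4=6
Waiting = turnaround − burst: P0=6, P1=9, P2=0, P3=0, P4=0
Total waiting = 6 + 9 + 0 + 0 + 0 = 15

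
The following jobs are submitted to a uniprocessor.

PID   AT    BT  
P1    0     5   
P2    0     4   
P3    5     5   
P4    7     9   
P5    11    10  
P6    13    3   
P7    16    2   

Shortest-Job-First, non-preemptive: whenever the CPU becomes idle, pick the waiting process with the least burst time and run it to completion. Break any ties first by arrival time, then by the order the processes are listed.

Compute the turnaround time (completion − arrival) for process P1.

9

Schedule: | P2 0-4 | P1 4-9 | P3 9-14 | P6 14-17 | P7 17-19 | P4 19-28 | P5 28-38 |
Completion: P1=9  P2=4  P3=14  P4=28  P5=38  P6=17  P7=19
Turnaround (C−A): P1=9  P2=4  P3=9  P4=21  P5=27  P6=4  P7=3
Turnaround(P1) = completion − arrival = 9 − 0 = 9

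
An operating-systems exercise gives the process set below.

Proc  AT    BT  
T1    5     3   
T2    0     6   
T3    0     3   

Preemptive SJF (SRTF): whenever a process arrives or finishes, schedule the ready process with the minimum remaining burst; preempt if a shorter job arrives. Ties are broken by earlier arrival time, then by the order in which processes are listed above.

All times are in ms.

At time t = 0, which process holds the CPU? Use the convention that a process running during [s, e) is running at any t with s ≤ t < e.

Timeline: | T3 0-3 | T2 3-5 | T1 5-8 | T2 8-12 |
Completion: T1=8  T2=12  T3=3
Turnaround (C−A): T1=3  T2=12  T3=3

T3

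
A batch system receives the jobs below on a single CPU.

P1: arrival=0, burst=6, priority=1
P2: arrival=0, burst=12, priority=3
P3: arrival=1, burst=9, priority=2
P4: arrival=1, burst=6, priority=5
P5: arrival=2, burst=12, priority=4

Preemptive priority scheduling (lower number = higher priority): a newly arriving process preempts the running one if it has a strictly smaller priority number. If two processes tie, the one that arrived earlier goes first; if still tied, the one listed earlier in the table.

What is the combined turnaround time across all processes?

128

Schedule: | P1 0-6 | P3 6-15 | P2 15-27 | P5 27-39 | P4 39-45 |
Completion: P1=6  P2=27  P3=15  P4=45  P5=39
Turnaround (C−A): P1=6  P2=27  P3=14  P4=44  P5=37
Turnaround = completion − arrival: P1=6, P2=27, P3=14, P4=44, P5=37
Total turnaround = 6 + 27 + 14 + 44 + 37 = 128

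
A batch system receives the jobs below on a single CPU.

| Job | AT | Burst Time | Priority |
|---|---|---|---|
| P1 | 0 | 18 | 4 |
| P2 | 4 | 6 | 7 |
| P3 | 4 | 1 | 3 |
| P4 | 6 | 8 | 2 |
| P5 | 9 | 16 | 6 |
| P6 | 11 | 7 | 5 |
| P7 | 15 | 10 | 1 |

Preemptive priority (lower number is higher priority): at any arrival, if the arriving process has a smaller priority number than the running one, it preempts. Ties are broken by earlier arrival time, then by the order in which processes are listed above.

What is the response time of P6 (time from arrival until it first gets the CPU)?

Schedule: | P1 0-4 | P3 4-5 | P1 5-6 | P4 6-14 | P1 14-15 | P7 15-25 | P1 25-37 | P6 37-44 | P5 44-60 | P2 60-66 |
Completion: P1=37  P2=66  P3=5  P4=14  P5=60  P6=44  P7=25
Turnaround (C−A): P1=37  P2=62  P3=1  P4=8  P5=51  P6=33  P7=10
Response(P6) = first start − arrival = 37 − 11 = 26

26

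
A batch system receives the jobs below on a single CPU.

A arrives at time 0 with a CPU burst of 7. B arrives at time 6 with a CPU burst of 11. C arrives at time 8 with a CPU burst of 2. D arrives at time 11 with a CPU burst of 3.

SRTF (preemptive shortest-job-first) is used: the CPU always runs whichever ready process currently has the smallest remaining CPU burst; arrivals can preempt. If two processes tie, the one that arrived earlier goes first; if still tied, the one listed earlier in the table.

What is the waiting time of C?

0

Timeline: | A 0-7 | B 7-8 | C 8-10 | B 10-11 | D 11-14 | B 14-23 |
Completion: A=7  B=23  C=10  D=14
Waiting(C) = turnaround − burst = 2 − 2 = 0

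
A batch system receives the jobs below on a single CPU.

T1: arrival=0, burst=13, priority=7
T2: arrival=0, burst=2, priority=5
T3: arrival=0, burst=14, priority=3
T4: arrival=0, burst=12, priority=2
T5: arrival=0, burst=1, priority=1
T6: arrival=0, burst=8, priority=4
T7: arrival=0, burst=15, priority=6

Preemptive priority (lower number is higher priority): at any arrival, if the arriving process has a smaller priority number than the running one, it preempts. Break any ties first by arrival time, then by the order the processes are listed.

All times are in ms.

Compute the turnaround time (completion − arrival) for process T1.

Schedule: | T5 0-1 | T4 1-13 | T3 13-27 | T6 27-35 | T2 35-37 | T7 37-52 | T1 52-65 |
Completion: T1=65  T2=37  T3=27  T4=13  T5=1  T6=35  T7=52
Turnaround (C−A): T1=65  T2=37  T3=27  T4=13  T5=1  T6=35  T7=52
Turnaround(T1) = completion − arrival = 65 − 0 = 65

65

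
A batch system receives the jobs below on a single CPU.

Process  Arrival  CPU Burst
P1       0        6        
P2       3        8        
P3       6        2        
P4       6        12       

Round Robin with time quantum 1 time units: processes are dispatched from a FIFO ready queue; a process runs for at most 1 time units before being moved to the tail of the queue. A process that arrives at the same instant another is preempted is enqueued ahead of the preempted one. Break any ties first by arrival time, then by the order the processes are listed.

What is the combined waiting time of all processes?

Timeline: | P1 0-3 | P2 3-4 | P1 4-5 | P2 5-6 | P1 6-7 | P3 7-8 | P4 8-9 | P2 9-10 | P1 10-11 | P3 11-12 | P4 12-13 | P2 13-14 | P4 14-15 | P2 15-16 | P4 16-17 | P2 17-18 | P4 18-19 | P2 19-20 | P4 20-21 | P2 21-22 | P4 22-28 |
Completion: P1=11  P2=22  P3=12  P4=28
Turnaround (C−A): P1=11  P2=19  P3=6  P4=22
Waiting = turnaround − burst: P1=5, P2=11, P3=4, P4=10
Total waiting = 5 + 11 + 4 + 10 = 30

30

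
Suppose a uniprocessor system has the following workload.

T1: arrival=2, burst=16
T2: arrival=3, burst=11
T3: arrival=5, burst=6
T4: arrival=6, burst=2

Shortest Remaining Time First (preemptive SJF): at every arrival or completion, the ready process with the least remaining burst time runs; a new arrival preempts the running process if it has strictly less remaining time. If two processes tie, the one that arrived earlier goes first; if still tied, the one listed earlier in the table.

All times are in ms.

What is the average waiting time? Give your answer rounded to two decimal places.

Schedule: | idle 0-2 | T1 2-3 | T2 3-5 | T3 5-6 | T4 6-8 | T3 8-13 | T2 13-22 | T1 22-37 |
Completion: T1=37  T2=22  T3=13  T4=8
Turnaround (C−A): T1=35  T2=19  T3=8  T4=2
Waiting times: T1=19, T2=8, T3=2, T4=0
Average waiting = (19+8+2+0) / 4 = 29/4 = 7.25

7.25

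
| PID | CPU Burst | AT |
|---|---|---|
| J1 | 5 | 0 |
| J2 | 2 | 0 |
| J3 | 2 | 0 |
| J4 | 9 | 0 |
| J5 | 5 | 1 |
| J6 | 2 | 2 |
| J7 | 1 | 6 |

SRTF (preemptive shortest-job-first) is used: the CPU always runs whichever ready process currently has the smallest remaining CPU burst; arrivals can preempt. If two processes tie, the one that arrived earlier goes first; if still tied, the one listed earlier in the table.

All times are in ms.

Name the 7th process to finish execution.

J4

Gantt: | J2 0-2 | J3 2-4 | J6 4-6 | J7 6-7 | J1 7-12 | J5 12-17 | J4 17-26 |
Completion: J1=12  J2=2  J3=4  J4=26  J5=17  J6=6  J7=7
Turnaround (C−A): J1=12  J2=2  J3=4  J4=26  J5=16  J6=4  J7=1
Finish order: J2 → J3 → J6 → J7 → J1 → J5 → J4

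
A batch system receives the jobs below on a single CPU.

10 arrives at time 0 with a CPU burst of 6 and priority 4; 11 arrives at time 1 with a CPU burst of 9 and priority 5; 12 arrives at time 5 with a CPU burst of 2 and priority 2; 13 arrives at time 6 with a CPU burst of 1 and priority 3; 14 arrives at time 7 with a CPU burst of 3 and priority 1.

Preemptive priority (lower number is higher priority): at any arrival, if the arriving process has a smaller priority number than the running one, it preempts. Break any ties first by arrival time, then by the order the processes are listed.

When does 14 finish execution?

10

Schedule: | 10 0-5 | 12 5-7 | 14 7-10 | 13 10-11 | 10 11-12 | 11 12-21 |
Completion: 10=12  11=21  12=7  13=11  14=10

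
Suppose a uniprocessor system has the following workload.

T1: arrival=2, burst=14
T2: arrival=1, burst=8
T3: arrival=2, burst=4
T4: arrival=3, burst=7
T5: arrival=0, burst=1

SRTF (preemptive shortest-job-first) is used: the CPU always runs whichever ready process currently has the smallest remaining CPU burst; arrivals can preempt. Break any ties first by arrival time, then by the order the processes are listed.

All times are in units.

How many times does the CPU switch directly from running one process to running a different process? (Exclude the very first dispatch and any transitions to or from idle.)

5

Schedule: | T5 0-1 | T2 1-2 | T3 2-6 | T2 6-13 | T4 13-20 | T1 20-34 |
Completion: T1=34  T2=13  T3=6  T4=20  T5=1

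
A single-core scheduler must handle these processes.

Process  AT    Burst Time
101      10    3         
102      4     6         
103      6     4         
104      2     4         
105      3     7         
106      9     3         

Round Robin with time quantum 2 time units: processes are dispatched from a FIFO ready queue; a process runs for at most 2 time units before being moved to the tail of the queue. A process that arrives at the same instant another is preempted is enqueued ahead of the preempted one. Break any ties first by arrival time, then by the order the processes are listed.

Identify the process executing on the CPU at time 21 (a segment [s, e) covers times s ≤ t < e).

103

Schedule: | idle 0-2 | 104 2-4 | 105 4-6 | 102 6-8 | 104 8-10 | 103 10-12 | 105 12-14 | 102 14-16 | 106 16-18 | 101 18-20 | 103 20-22 | 105 22-24 | 102 24-26 | 106 26-27 | 101 27-28 | 105 28-29 |
Completion: 101=28  102=26  103=22  104=10  105=29  106=27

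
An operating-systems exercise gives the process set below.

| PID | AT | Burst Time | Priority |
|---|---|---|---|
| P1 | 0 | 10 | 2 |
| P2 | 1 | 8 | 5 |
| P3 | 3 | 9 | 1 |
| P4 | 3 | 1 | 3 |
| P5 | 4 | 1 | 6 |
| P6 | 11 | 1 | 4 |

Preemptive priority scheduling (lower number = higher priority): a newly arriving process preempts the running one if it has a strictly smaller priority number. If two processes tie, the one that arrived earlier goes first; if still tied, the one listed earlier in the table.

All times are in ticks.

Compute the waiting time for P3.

0

Timeline: | P1 0-3 | P3 3-12 | P1 12-19 | P4 19-20 | P6 20-21 | P2 21-29 | P5 29-30 |
Completion: P1=19  P2=29  P3=12  P4=20  P5=30  P6=21
Waiting(P3) = turnaround − burst = 9 − 9 = 0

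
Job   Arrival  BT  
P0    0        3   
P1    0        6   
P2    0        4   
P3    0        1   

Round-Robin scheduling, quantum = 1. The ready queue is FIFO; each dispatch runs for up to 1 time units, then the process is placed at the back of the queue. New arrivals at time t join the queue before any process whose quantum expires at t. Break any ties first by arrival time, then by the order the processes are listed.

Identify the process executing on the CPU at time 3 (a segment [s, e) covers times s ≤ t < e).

Gantt: | P0 0-1 | P1 1-2 | P2 2-3 | P3 3-4 | P0 4-5 | P1 5-6 | P2 6-7 | P0 7-8 | P1 8-9 | P2 9-10 | P1 10-11 | P2 11-12 | P1 12-14 |
Completion: P0=8  P1=14  P2=12  P3=4
Turnaround (C−A): P0=8  P1=14  P2=12  P3=4

P3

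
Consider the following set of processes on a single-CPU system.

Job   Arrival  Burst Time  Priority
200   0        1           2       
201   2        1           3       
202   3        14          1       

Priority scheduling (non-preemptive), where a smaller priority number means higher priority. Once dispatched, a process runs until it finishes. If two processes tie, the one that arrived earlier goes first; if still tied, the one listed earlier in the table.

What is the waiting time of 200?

Gantt: | 200 0-1 | idle 1-2 | 201 2-3 | 202 3-17 |
Completion: 200=1  201=3  202=17
Turnaround (C−A): 200=1  201=1  202=14
Waiting(200) = turnaround − burst = 1 − 1 = 0

0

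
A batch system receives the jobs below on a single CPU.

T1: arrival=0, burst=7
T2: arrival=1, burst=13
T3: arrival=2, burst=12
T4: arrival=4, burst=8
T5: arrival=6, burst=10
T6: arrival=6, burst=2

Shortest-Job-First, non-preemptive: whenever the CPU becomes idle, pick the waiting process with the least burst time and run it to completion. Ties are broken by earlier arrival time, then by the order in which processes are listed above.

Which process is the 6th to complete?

Timeline: | T1 0-7 | T6 7-9 | T4 9-17 | T5 17-27 | T3 27-39 | T2 39-52 |
Completion: T1=7  T2=52  T3=39  T4=17  T5=27  T6=9
Turnaround (C−A): T1=7  T2=51  T3=37  T4=13  T5=21  T6=3
Finish order: T1 → T6 → T4 → T5 → T3 → T2

T2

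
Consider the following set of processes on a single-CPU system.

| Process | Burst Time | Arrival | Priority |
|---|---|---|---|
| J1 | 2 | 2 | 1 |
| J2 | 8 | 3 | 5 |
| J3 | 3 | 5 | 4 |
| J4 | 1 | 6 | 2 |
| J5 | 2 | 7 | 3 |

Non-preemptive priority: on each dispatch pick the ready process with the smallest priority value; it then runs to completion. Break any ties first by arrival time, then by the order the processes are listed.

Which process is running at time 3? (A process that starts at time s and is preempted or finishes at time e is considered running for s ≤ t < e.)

J1

Schedule: | idle 0-2 | J1 2-4 | J2 4-12 | J4 12-13 | J5 13-15 | J3 15-18 |
Completion: J1=4  J2=12  J3=18  J4=13  J5=15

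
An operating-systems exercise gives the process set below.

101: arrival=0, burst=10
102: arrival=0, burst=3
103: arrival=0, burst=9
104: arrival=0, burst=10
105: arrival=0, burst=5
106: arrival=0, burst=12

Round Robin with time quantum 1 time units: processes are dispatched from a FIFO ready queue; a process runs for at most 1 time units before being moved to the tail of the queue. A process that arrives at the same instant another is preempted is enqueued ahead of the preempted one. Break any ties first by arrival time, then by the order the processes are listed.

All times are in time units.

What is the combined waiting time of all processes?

174

Timeline: | 101 0-1 | 102 1-2 | 103 2-3 | 104 3-4 | 105 4-5 | 106 5-6 | 101 6-7 | 102 7-8 | 103 8-9 | 104 9-10 | 105 10-11 | 106 11-12 | 101 12-13 | 102 13-14 | 103 14-15 | 104 15-16 | 105 16-17 | 106 17-18 | 101 18-19 | 103 19-20 | 104 20-21 | 105 21-22 | 106 22-23 | 101 23-24 | 103 24-25 | 104 25-26 | 105 26-27 | 106 27-28 | 101 28-29 | 103 29-30 | 104 30-31 | 106 31-32 | 101 32-33 | 103 33-34 | 104 34-35 | 106 35-36 | 101 36-37 | 103 37-38 | 104 38-39 | 106 39-40 | 101 40-41 | 103 41-42 | 104 42-43 | 106 43-44 | 101 44-45 | 104 45-46 | 106 46-49 |
Completion: 101=45  102=14  103=42  104=46  105=27  106=49
Turnaround (C−A): 101=45  102=14  103=42  104=46  105=27  106=49
Waiting = turnaround − burst: 101=35, 102=11, 103=33, 104=36, 105=22, 106=37
Total waiting = 35 + 11 + 33 + 36 + 22 + 37 = 174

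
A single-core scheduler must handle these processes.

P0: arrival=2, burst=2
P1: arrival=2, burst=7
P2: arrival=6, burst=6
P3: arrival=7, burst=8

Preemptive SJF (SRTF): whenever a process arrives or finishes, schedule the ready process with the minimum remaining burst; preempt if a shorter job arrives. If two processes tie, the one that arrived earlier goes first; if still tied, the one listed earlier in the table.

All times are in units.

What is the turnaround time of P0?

2

Gantt: | idle 0-2 | P0 2-4 | P1 4-11 | P2 11-17 | P3 17-25 |
Completion: P0=4  P1=11  P2=17  P3=25
Turnaround(P0) = completion − arrival = 4 − 2 = 2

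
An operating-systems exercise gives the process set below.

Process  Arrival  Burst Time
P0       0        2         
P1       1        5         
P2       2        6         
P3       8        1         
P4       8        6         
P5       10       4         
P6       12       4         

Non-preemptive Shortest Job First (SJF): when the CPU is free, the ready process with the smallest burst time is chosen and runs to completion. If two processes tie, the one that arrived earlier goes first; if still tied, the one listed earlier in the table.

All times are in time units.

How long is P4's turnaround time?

Gantt: | P0 0-2 | P1 2-7 | P2 7-13 | P3 13-14 | P5 14-18 | P6 18-22 | P4 22-28 |
Completion: P0=2  P1=7  P2=13  P3=14  P4=28  P5=18  P6=22
Turnaround (C−A): P0=2  P1=6  P2=11  P3=6  P4=20  P5=8  P6=10
Turnaround(P4) = completion − arrival = 28 − 8 = 20

20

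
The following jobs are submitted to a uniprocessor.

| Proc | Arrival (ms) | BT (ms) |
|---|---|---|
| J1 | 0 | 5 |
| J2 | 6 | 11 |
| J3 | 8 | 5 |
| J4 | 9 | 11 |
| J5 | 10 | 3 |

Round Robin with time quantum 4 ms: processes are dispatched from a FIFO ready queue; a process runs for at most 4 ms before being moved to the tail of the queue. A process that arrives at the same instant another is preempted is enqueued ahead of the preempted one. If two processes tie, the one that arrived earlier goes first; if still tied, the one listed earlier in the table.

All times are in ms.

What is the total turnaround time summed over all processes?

88

Timeline: | J1 0-5 | idle 5-6 | J2 6-10 | J3 10-14 | J4 14-18 | J5 18-21 | J2 21-25 | J3 25-26 | J4 26-30 | J2 30-33 | J4 33-36 |
Completion: J1=5  J2=33  J3=26  J4=36  J5=21
Turnaround (C−A): J1=5  J2=27  J3=18  J4=27  J5=11
Turnaround = completion − arrival: J1=5, J2=27, J3=18, J4=27, J5=11
Total turnaround = 5 + 27 + 18 + 27 + 11 = 88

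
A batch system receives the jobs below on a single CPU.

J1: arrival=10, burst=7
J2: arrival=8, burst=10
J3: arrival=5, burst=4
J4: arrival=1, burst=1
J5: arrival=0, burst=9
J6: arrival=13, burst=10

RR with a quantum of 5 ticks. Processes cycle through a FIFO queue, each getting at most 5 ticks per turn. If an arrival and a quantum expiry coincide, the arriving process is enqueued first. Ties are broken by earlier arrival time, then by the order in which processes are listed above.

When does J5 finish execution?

14

Schedule: | J5 0-5 | J4 5-6 | J3 6-10 | J5 10-14 | J2 14-19 | J1 19-24 | J6 24-29 | J2 29-34 | J1 34-36 | J6 36-41 |
Completion: J1=36  J2=34  J3=10  J4=6  J5=14  J6=41
Turnaround (C−A): J1=26  J2=26  J3=5  J4=5  J5=14  J6=28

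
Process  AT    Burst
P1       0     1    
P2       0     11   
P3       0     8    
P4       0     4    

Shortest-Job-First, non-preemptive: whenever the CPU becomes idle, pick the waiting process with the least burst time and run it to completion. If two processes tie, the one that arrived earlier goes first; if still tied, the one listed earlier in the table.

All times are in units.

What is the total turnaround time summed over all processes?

Schedule: | P1 0-1 | P4 1-5 | P3 5-13 | P2 13-24 |
Completion: P1=1  P2=24  P3=13  P4=5
Turnaround (C−A): P1=1  P2=24  P3=13  P4=5
Turnaround = completion − arrival: P1=1, P2=24, P3=13, P4=5
Total turnaround = 1 + 24 + 13 + 5 = 43

43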